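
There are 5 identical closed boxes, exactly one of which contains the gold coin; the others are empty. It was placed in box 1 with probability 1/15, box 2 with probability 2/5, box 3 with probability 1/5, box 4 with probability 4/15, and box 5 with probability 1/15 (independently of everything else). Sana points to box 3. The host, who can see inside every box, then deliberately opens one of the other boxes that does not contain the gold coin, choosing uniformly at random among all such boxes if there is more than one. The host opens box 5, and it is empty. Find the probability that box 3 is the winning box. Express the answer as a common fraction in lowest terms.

Condition on the true location of the gold coin.
If it is in box 1 (prior 1/15): the host has 3 equally likely choices, so probability 1/3; weight (1/15)·(1/3) = 1/45.
If it is in box 2 (prior 2/5): the host has 3 equally likely choices, so probability 1/3; weight (2/5)·(1/3) = 2/15.
If it is in box 3 (prior 1/5): the host has 4 equally likely choices, so probability 1/4; weight (1/5)·(1/4) = 1/20.
If it is in box 4 (prior 4/15): the host has 3 equally likely choices, so probability 1/3; weight (4/15)·(1/3) = 4/45.
If it is in box 5 (prior 1/15): the host opened box 5, so this case is ruled out; weight (1/15)·0 = 0.
The weights sum to 53/180.
So P(the gold coin in box 3 | the host opened box 5) = (1/20) / (53/180) = 9/53.

9/53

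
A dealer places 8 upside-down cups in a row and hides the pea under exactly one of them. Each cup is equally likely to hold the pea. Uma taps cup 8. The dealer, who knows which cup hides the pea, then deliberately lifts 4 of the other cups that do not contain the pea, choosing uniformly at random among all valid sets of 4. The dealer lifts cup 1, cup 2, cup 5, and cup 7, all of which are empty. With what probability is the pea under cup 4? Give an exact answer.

Apply Bayes' rule, conditioning on where the pea actually is.
If it is under any of cups 1, 2, 5, and 7 (prior 1/8 each): that cup was opened and seen not to hold the prize — ruled out; weight (1/8)·0 = 0 each.
If it is under any of cups 3, 4, and 6 (prior 1/8 each): the dealer has 15 equally likely choices, so probability 1/15; weight (1/8)·(1/15) = 1/120 each.
If it is under cup 8 (prior 1/8): the dealer has 35 equally likely choices, so probability 1/35; weight (1/8)·(1/35) = 1/280.
The weights sum to 1/35.
So P(the pea under cup 4 | the dealer opened cup 1, cup 2, cup 5, and cup 7) = (1/120) / (1/35) = 7/24.

7/24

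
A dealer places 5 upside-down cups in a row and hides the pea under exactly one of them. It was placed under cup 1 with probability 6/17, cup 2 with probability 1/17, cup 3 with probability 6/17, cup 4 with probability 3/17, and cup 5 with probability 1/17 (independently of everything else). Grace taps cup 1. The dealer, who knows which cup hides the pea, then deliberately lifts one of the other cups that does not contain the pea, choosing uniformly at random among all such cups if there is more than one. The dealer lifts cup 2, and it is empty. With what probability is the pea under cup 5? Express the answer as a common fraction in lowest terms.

2/29

Consider each possible location of the pea in turn.
If it is under cup 1 (prior 6/17): the dealer has 4 equally likely choices, so probability 1/4; weight (6/17)·(1/4) = 3/34.
If it is under cup 2 (prior 1/17): the dealer opened cup 2, so this case is ruled out; weight (1/17)·0 = 0.
If it is under cup 3 (prior 6/17): the dealer has 3 equally likely choices, so probability 1/3; weight (6/17)·(1/3) = 2/17.
If it is under cup 4 (prior 3/17): the dealer has 3 equally likely choices, so probability 1/3; weight (3/17)·(1/3) = 1/17.
If it is under cup 5 (prior 1/17): the dealer has 3 equally likely choices, so probability 1/3; weight (1/17)·(1/3) = 1/51.
The weights sum to 29/102.
So P(the pea under cup 5 | the dealer opened cup 2) = (1/51) / (29/102) = 2/29.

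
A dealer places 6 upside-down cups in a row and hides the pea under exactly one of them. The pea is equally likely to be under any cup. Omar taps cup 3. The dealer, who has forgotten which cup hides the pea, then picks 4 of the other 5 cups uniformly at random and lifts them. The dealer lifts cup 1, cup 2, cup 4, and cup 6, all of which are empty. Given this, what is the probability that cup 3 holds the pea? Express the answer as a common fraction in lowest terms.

1/2

Apply Bayes' rule, conditioning on where the pea actually is.
If it is under any of cups 1, 2, 4, and 6 (prior 1/6 each): that cup was opened and seen not to hold the prize — ruled out; weight (1/6)·0 = 0 each.
If it is under either of cups 3 and 5 (prior 1/6 each): the dealer picks exactly this set with probability 1/5 regardless, and none is the prize; weight (1/6)·(1/5) = 1/30 each.
The weights sum to 1/15.
So P(the pea under cup 3 | the dealer opened cup 1, cup 2, cup 4, and cup 6) = (1/30) / (1/15) = 1/2.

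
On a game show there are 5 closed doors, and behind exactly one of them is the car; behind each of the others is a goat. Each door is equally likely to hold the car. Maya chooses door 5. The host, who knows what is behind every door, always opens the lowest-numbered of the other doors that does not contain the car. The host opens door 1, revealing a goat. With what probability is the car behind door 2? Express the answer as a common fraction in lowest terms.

Condition on the true location of the car.
If it is behind door 1 (prior 1/5): the host opened door 1, so this case is ruled out; weight (1/5)·0 = 0.
If it is behind any of doors 2, 3, 4, and 5 (prior 1/5 each): door 1 is the lowest-numbered option available, probability 1; weight (1/5)·1 = 1/5 each.
The weights sum to 4/5.
So P(the car behind door 2 | the host opened door 1) = (1/5) / (4/5) = 1/4.

1/4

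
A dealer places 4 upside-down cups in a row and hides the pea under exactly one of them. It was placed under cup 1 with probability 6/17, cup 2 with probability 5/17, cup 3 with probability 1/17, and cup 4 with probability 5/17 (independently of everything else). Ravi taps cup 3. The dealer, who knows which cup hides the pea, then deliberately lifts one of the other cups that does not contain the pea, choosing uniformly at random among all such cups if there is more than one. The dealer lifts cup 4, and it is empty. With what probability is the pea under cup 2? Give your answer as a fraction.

3/7

Apply Bayes' rule, conditioning on where the pea actually is.
If it is under cup 1 (prior 6/17): the dealer has 2 equally likely choices, so probability 1/2; weight (6/17)·(1/2) = 3/17.
If it is under cup 2 (prior 5/17): the dealer has 2 equally likely choices, so probability 1/2; weight (5/17)·(1/2) = 5/34.
If it is under cup 3 (prior 1/17): the dealer has 3 equally likely choices, so probability 1/3; weight (1/17)·(1/3) = 1/51.
If it is under cup 4 (prior 5/17): the dealer opened cup 4, so this case is ruled out; weight (5/17)·0 = 0.
The weights sum to 35/102.
So P(the pea under cup 2 | the dealer opened cup 4) = (5/34) / (35/102) = 3/7.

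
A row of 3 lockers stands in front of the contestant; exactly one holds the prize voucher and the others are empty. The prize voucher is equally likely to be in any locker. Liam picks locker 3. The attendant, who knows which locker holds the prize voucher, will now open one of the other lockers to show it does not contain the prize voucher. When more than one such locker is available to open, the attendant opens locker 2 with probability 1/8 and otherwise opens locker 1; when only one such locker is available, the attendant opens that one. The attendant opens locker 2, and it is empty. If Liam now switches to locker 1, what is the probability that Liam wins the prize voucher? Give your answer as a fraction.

Condition on the true location of the prize voucher.
If it is in locker 1 (prior 1/3): only locker 2 is available, probability 1; weight (1/3)·1 = 1/3.
If it is in locker 2 (prior 1/3): the attendant opened locker 2, so this case is ruled out; weight (1/3)·0 = 0.
If it is in locker 3 (prior 1/3): locker 2 is available, opened with probability 1/8; weight (1/3)·(1/8) = 1/24.
The weights sum to 3/8.
So P(the prize voucher in locker 1 | the attendant opened locker 2) = (1/3) / (3/8) = 8/9.

8/9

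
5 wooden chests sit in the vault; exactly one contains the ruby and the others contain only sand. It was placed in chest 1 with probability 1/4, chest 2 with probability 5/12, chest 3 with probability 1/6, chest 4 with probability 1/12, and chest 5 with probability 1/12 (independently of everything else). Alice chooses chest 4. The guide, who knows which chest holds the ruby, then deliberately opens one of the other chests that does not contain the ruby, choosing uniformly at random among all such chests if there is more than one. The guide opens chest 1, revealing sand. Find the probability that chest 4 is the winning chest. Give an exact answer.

Consider each possible location of the ruby in turn.
If it is in chest 1 (prior 1/4): the guide opened chest 1, so this case is ruled out; weight (1/4)·0 = 0.
If it is in chest 2 (prior 5/12): the guide has 3 equally likely choices, so probability 1/3; weight (5/12)·(1/3) = 5/36.
If it is in chest 3 (prior 1/6): the guide has 3 equally likely choices, so probability 1/3; weight (1/6)·(1/3) = 1/18.
If it is in chest 4 (prior 1/12): the guide has 4 equally likely choices, so probability 1/4; weight (1/12)·(1/4) = 1/48.
If it is in chest 5 (prior 1/12): the guide has 3 equally likely choices, so probability 1/3; weight (1/12)·(1/3) = 1/36.
The weights sum to 35/144.
So P(the ruby in chest 4 | the guide opened chest 1) = (1/48) / (35/144) = 3/35.

3/35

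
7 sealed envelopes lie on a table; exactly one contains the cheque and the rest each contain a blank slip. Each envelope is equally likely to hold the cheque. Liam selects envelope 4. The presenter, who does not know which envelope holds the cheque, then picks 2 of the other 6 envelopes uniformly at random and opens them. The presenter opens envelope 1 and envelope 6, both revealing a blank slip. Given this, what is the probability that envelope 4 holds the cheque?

1/5

Because the presenter chose which envelopes to open without knowing where the cheque is, the choice is independent of the prize location. Learning that none of the 2 opened envelopes holds the cheque simply rules out those 2 locations and leaves the remaining 5 envelopes still equally likely by symmetry.
So P(the cheque in envelope 4) = 1/5.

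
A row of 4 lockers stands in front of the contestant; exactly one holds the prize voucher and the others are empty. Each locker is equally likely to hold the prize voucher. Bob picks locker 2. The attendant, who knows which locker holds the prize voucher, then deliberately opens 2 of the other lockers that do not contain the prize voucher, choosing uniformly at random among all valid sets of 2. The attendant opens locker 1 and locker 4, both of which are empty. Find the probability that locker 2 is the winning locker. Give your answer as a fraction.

Consider each possible location of the prize voucher in turn.
If it is in either of lockers 1 and 4 (prior 1/4 each): that locker was opened and seen not to hold the prize — ruled out; weight (1/4)·0 = 0 each.
If it is in locker 2 (prior 1/4): the attendant has 3 equally likely choices, so probability 1/3; weight (1/4)·(1/3) = 1/12.
If it is in locker 3 (prior 1/4): the attendant has no choice, probability 1; weight (1/4)·1 = 1/4.
The weights sum to 1/3.
So P(the prize voucher in locker 2 | the attendant opened locker 1 and locker 4) = (1/12) / (1/3) = 1/4.

1/4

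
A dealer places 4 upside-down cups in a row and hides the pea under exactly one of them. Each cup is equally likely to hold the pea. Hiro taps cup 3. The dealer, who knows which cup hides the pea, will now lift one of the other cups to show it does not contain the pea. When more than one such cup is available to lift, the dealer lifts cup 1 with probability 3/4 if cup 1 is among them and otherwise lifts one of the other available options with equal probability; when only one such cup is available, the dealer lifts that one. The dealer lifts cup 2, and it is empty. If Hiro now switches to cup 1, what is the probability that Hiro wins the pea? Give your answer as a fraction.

Consider each possible location of the pea in turn.
If it is under cup 1 (prior 1/4): cup 1 holds the prize so is unavailable; the dealer chooses uniformly among the 2 others, probability 1/2; weight (1/4)·(1/2) = 1/8.
If it is under cup 2 (prior 1/4): the dealer opened cup 2, so this case is ruled out; weight (1/4)·0 = 0.
If it is under cup 3 (prior 1/4): cup 1 is available but not opened; cup 2 gets probability (1 − 3/4)/2 = 1/8; weight (1/4)·(1/8) = 1/32.
If it is under cup 4 (prior 1/4): cup 1 is available but not opened, probability 1/4; weight (1/4)·(1/4) = 1/16.
The weights sum to 7/32.
So P(the pea under cup 1 | the dealer opened cup 2) = (1/8) / (7/32) = 4/7.

4/7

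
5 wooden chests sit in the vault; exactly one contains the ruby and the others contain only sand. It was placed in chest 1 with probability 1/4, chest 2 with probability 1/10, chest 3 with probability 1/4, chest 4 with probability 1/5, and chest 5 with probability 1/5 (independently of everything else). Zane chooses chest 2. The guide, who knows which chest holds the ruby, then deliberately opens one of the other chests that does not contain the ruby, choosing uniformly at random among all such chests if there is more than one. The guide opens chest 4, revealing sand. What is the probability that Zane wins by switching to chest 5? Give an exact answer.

8/31

Apply Bayes' rule, conditioning on where the ruby actually is.
If it is in either of chests 1 and 3 (prior 1/4 each): the guide has 3 equally likely choices, so probability 1/3; weight (1/4)·(1/3) = 1/12 each.
If it is in chest 2 (prior 1/10): the guide has 4 equally likely choices, so probability 1/4; weight (1/10)·(1/4) = 1/40.
If it is in chest 4 (prior 1/5): the guide opened chest 4, so this case is ruled out; weight (1/5)·0 = 0.
If it is in chest 5 (prior 1/5): the guide has 3 equally likely choices, so probability 1/3; weight (1/5)·(1/3) = 1/15.
The weights sum to 31/120.
So P(the ruby in chest 5 | the guide opened chest 4) = (1/15) / (31/120) = 8/31.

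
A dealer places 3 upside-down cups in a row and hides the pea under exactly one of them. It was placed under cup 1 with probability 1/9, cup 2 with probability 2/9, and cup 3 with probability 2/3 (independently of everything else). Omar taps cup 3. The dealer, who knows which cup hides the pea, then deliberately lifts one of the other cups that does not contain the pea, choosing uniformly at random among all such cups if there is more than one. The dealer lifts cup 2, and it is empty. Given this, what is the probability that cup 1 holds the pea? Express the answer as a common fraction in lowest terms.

Condition on the true location of the pea.
If it is under cup 1 (prior 1/9): the dealer has no choice, probability 1; weight (1/9)·1 = 1/9.
If it is under cup 2 (prior 2/9): the dealer opened cup 2, so this case is ruled out; weight (2/9)·0 = 0.
If it is under cup 3 (prior 2/3): the dealer has 2 equally likely choices, so probability 1/2; weight (2/3)·(1/2) = 1/3.
The weights sum to 4/9.
So P(the pea under cup 1 | the dealer opened cup 2) = (1/9) / (4/9) = 1/4.

1/4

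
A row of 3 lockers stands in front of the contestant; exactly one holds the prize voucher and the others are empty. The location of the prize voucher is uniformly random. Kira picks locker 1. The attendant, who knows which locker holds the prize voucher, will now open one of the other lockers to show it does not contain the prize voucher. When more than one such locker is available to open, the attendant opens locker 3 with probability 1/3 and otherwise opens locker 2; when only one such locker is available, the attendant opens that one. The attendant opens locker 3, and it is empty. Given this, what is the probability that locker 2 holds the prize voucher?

Condition on the true location of the prize voucher.
If it is in locker 1 (prior 1/3): locker 3 is available, opened with probability 1/3; weight (1/3)·(1/3) = 1/9.
If it is in locker 2 (prior 1/3): only locker 3 is available, probability 1; weight (1/3)·1 = 1/3.
If it is in locker 3 (prior 1/3): the attendant opened locker 3, so this case is ruled out; weight (1/3)·0 = 0.
The weights sum to 4/9.
So P(the prize voucher in locker 2 | the attendant opened locker 3) = (1/3) / (4/9) = 3/4.

3/4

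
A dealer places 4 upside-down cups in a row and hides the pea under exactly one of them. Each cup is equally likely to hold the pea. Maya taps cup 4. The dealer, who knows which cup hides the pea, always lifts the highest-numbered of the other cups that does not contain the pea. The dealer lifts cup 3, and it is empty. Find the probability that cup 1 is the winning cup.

Apply Bayes' rule, conditioning on where the pea actually is.
If it is under any of cups 1, 2, and 4 (prior 1/4 each): cup 3 is the highest-numbered option available, probability 1; weight (1/4)·1 = 1/4 each.
If it is under cup 3 (prior 1/4): the dealer opened cup 3, so this case is ruled out; weight (1/4)·0 = 0.
The weights sum to 3/4.
So P(the pea under cup 1 | the dealer opened cup 3) = (1/4) / (3/4) = 1/3.

1/3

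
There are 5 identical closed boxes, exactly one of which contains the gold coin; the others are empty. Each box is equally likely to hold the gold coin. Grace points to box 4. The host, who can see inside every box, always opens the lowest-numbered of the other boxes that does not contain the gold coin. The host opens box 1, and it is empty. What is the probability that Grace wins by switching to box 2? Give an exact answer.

1/4

Condition on the true location of the gold coin.
If it is in box 1 (prior 1/5): the host opened box 1, so this case is ruled out; weight (1/5)·0 = 0.
If it is in any of boxes 2, 3, 4, and 5 (prior 1/5 each): box 1 is the lowest-numbered option available, probability 1; weight (1/5)·1 = 1/5 each.
The weights sum to 4/5.
So P(the gold coin in box 2 | the host opened box 1) = (1/5) / (4/5) = 1/4.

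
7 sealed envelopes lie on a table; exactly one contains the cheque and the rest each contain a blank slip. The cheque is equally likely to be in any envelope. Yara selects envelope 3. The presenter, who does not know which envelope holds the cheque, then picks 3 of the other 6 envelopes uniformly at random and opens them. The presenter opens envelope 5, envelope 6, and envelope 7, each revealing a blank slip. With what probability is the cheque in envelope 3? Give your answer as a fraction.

1/4

Condition on the true location of the cheque.
If it is in any of envelopes 1, 2, 3, and 4 (prior 1/7 each): the presenter picks exactly this set with probability 1/20 regardless, and none is the prize; weight (1/7)·(1/20) = 1/140 each.
If it is in any of envelopes 5, 6, and 7 (prior 1/7 each): that envelope was opened and seen not to hold the prize — ruled out; weight (1/7)·0 = 0 each.
The weights sum to 1/35.
So P(the cheque in envelope 3 | the presenter opened envelope 5, envelope 6, and envelope 7) = (1/140) / (1/35) = 1/4.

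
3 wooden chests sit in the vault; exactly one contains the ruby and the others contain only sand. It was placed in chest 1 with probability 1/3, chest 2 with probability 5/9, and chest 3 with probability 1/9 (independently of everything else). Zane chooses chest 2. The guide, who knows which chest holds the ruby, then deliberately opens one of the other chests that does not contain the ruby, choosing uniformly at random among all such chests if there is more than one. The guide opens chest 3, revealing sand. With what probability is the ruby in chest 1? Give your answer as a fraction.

Consider each possible location of the ruby in turn.
If it is in chest 1 (prior 1/3): the guide has no choice, probability 1; weight (1/3)·1 = 1/3.
If it is in chest 2 (prior 5/9): the guide has 2 equally likely choices, so probability 1/2; weight (5/9)·(1/2) = 5/18.
If it is in chest 3 (prior 1/9): the guide opened chest 3, so this case is ruled out; weight (1/9)·0 = 0.
The weights sum to 11/18.
So P(the ruby in chest 1 | the guide opened chest 3) = (1/3) / (11/18) = 6/11.

6/11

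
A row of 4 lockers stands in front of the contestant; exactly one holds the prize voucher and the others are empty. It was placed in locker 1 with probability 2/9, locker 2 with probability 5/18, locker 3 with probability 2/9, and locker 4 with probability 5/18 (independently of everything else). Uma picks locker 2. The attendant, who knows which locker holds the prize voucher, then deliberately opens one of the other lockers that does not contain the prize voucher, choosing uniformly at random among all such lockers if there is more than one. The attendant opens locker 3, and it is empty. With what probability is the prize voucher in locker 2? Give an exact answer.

10/37

Consider each possible location of the prize voucher in turn.
If it is in locker 1 (prior 2/9): the attendant has 2 equally likely choices, so probability 1/2; weight (2/9)·(1/2) = 1/9.
If it is in locker 2 (prior 5/18): the attendant has 3 equally likely choices, so probability 1/3; weight (5/18)·(1/3) = 5/54.
If it is in locker 3 (prior 2/9): the attendant opened locker 3, so this case is ruled out; weight (2/9)·0 = 0.
If it is in locker 4 (prior 5/18): the attendant has 2 equally likely choices, so probability 1/2; weight (5/18)·(1/2) = 5/36.
The weights sum to 37/108.
So P(the prize voucher in locker 2 | the attendant opened locker 3) = (5/54) / (37/108) = 10/37.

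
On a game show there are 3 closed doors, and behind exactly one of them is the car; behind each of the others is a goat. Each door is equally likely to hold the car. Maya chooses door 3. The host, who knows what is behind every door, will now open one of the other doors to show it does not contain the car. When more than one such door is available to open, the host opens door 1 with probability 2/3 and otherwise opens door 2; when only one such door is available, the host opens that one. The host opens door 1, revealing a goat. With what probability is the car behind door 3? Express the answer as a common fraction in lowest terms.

2/5

Consider each possible location of the car in turn.
If it is behind door 1 (prior 1/3): the host opened door 1, so this case is ruled out; weight (1/3)·0 = 0.
If it is behind door 2 (prior 1/3): only door 1 is available, probability 1; weight (1/3)·1 = 1/3.
If it is behind door 3 (prior 1/3): door 1 is available, opened with probability 2/3; weight (1/3)·(2/3) = 2/9.
The weights sum to 5/9.
So P(the car behind door 3 | the host opened door 1) = (2/9) / (5/9) = 2/5.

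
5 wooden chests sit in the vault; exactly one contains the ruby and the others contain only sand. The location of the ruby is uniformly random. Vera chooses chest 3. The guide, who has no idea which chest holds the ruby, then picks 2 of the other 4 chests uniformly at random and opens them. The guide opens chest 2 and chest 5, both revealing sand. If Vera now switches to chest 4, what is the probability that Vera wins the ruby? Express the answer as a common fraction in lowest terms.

Because the guide chose which chests to open without knowing where the ruby is, the choice is independent of the prize location. Learning that none of the 2 opened chests holds the ruby simply rules out those 2 locations and leaves the remaining 3 chests still equally likely by symmetry.
So P(the ruby in chest 4) = 1/3.

1/3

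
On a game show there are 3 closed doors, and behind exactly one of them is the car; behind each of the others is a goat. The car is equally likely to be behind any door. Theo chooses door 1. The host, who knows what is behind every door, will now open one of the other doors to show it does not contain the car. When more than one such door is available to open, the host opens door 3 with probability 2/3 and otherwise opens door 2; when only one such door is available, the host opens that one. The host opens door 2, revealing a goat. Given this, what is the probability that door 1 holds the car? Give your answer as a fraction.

1/4

Consider each possible location of the car in turn.
If it is behind door 1 (prior 1/3): door 3 is available but not opened, probability 1/3; weight (1/3)·(1/3) = 1/9.
If it is behind door 2 (prior 1/3): the host opened door 2, so this case is ruled out; weight (1/3)·0 = 0.
If it is behind door 3 (prior 1/3): only door 2 is available, probability 1; weight (1/3)·1 = 1/3.
The weights sum to 4/9.
So P(the car behind door 1 | the host opened door 2) = (1/9) / (4/9) = 1/4.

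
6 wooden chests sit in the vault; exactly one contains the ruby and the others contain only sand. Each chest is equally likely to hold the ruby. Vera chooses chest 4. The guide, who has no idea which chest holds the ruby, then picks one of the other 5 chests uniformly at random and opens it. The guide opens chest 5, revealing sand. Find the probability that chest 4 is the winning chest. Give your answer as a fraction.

1/5

Because the guide chose which chest to open without knowing where the ruby is, the choice is independent of the prize location. Learning that chest 5 does not hold the ruby simply rules out that one location and leaves the remaining 5 chests still equally likely by symmetry.
So P(the ruby in chest 4) = 1/5.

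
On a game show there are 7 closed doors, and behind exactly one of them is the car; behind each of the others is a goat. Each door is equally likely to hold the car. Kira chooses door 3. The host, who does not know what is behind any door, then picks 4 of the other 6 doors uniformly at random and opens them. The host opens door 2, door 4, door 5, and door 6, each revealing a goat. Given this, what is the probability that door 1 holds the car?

Condition on the true location of the car.
If it is behind any of doors 1, 3, and 7 (prior 1/7 each): the host picks exactly this set with probability 1/15 regardless, and none is the prize; weight (1/7)·(1/15) = 1/105 each.
If it is behind any of doors 2, 4, 5, and 6 (prior 1/7 each): that door was opened and seen not to hold the prize — ruled out; weight (1/7)·0 = 0 each.
The weights sum to 1/35.
So P(the car behind door 1 | the host opened door 2, door 4, door 5, and door 6) = (1/105) / (1/35) = 1/3.

1/3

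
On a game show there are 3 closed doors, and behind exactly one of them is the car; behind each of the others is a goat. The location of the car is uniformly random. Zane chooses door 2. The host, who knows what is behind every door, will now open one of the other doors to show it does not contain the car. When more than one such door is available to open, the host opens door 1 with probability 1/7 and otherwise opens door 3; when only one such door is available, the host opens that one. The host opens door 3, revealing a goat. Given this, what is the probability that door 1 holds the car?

Consider each possible location of the car in turn.
If it is behind door 1 (prior 1/3): only door 3 is available, probability 1; weight (1/3)·1 = 1/3.
If it is behind door 2 (prior 1/3): door 1 is available but not opened, probability 6/7; weight (1/3)·(6/7) = 2/7.
If it is behind door 3 (prior 1/3): the host opened door 3, so this case is ruled out; weight (1/3)·0 = 0.
The weights sum to 13/21.
So P(the car behind door 1 | the host opened door 3) = (1/3) / (13/21) = 7/13.

7/13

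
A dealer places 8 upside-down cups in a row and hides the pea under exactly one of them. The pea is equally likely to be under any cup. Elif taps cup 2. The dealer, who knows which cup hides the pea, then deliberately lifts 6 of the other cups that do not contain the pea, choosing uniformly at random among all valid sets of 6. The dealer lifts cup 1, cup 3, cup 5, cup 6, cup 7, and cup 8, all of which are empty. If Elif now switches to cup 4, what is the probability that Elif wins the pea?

7/8

Condition on the true location of the pea.
If it is under any of cups 1, 3, 5, 6, 7, and 8 (prior 1/8 each): that cup was opened and seen not to hold the prize — ruled out; weight (1/8)·0 = 0 each.
If it is under cup 2 (prior 1/8): the dealer has 7 equally likely choices, so probability 1/7; weight (1/8)·(1/7) = 1/56.
If it is under cup 4 (prior 1/8): the dealer has no choice, probability 1; weight (1/8)·1 = 1/8.
The weights sum to 1/7.
So P(the pea under cup 4 | the dealer opened cup 1, cup 3, cup 5, cup 6, cup 7, and cup 8) = (1/8) / (1/7) = 7/8.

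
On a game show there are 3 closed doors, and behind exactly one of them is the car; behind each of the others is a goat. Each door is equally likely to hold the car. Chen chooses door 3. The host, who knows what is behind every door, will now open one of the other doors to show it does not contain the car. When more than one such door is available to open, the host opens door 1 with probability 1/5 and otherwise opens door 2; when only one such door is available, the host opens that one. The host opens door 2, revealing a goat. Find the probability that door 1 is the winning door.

5/9

Condition on the true location of the car.
If it is behind door 1 (prior 1/3): only door 2 is available, probability 1; weight (1/3)·1 = 1/3.
If it is behind door 2 (prior 1/3): the host opened door 2, so this case is ruled out; weight (1/3)·0 = 0.
If it is behind door 3 (prior 1/3): door 1 is available but not opened, probability 4/5; weight (1/3)·(4/5) = 4/15.
The weights sum to 3/5.
So P(the car behind door 1 | the host opened door 2) = (1/3) / (3/5) = 5/9.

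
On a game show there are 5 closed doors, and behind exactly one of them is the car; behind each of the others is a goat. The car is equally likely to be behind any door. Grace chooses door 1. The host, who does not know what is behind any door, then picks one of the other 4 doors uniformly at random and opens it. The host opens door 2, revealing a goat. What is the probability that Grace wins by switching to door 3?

1/4

Condition on the true location of the car.
If it is behind any of doors 1, 3, 4, and 5 (prior 1/5 each): the host picks door 2 with probability 1/4 regardless, and it is not the prize; weight (1/5)·(1/4) = 1/20 each.
If it is behind door 2 (prior 1/5): the host opened door 2, so this case is ruled out; weight (1/5)·0 = 0.
The weights sum to 1/5.
So P(the car behind door 3 | the host opened door 2) = (1/20) / (1/5) = 1/4.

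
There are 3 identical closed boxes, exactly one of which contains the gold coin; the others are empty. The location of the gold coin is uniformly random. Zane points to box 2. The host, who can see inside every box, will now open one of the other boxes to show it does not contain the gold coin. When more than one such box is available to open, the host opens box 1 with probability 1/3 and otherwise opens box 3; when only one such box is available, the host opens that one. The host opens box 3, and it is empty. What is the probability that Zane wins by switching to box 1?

3/5

Condition on the true location of the gold coin.
If it is in box 1 (prior 1/3): only box 3 is available, probability 1; weight (1/3)·1 = 1/3.
If it is in box 2 (prior 1/3): box 1 is available but not opened, probability 2/3; weight (1/3)·(2/3) = 2/9.
If it is in box 3 (prior 1/3): the host opened box 3, so this case is ruled out; weight (1/3)·0 = 0.
The weights sum to 5/9.
So P(the gold coin in box 1 | the host opened box 3) = (1/3) / (5/9) = 3/5.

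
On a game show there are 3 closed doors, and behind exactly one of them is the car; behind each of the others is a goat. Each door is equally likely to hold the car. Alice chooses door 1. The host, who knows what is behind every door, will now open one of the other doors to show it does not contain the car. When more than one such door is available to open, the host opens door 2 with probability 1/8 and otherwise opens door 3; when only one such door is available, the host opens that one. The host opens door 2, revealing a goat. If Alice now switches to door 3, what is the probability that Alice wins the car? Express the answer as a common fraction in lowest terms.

Apply Bayes' rule, conditioning on where the car actually is.
If it is behind door 1 (prior 1/3): door 2 is available, opened with probability 1/8; weight (1/3)·(1/8) = 1/24.
If it is behind door 2 (prior 1/3): the host opened door 2, so this case is ruled out; weight (1/3)·0 = 0.
If it is behind door 3 (prior 1/3): only door 2 is available, probability 1; weight (1/3)·1 = 1/3.
The weights sum to 3/8.
So P(the car behind door 3 | the host opened door 2) = (1/3) / (3/8) = 8/9.

8/9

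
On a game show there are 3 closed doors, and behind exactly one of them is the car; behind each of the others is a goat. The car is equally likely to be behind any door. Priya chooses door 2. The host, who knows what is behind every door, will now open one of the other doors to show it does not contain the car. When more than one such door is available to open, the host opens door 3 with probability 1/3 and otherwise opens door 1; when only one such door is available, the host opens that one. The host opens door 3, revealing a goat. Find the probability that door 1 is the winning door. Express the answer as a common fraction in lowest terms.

3/4

Apply Bayes' rule, conditioning on where the car actually is.
If it is behind door 1 (prior 1/3): only door 3 is available, probability 1; weight (1/3)·1 = 1/3.
If it is behind door 2 (prior 1/3): door 3 is available, opened with probability 1/3; weight (1/3)·(1/3) = 1/9.
If it is behind door 3 (prior 1/3): the host opened door 3, so this case is ruled out; weight (1/3)·0 = 0.
The weights sum to 4/9.
So P(the car behind door 1 | the host opened door 3) = (1/3) / (4/9) = 3/4.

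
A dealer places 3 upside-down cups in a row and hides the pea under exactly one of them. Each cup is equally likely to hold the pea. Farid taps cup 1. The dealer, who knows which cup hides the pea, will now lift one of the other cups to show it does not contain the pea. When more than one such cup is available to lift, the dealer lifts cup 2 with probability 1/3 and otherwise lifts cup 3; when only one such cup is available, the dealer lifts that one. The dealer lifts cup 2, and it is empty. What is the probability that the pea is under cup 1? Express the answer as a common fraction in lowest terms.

1/4

Condition on the true location of the pea.
If it is under cup 1 (prior 1/3): cup 2 is available, opened with probability 1/3; weight (1/3)·(1/3) = 1/9.
If it is under cup 2 (prior 1/3): the dealer opened cup 2, so this case is ruled out; weight (1/3)·0 = 0.
If it is under cup 3 (prior 1/3): only cup 2 is available, probability 1; weight (1/3)·1 = 1/3.
The weights sum to 4/9.
So P(the pea under cup 1 | the dealer opened cup 2) = (1/9) / (4/9) = 1/4.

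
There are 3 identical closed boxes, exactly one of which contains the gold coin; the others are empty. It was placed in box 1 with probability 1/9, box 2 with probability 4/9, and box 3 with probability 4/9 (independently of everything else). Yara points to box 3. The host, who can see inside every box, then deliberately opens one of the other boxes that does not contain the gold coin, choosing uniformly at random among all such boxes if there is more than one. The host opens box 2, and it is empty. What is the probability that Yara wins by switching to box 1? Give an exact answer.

1/3

Consider each possible location of the gold coin in turn.
If it is in box 1 (prior 1/9): the host has no choice, probability 1; weight (1/9)·1 = 1/9.
If it is in box 2 (prior 4/9): the host opened box 2, so this case is ruled out; weight (4/9)·0 = 0.
If it is in box 3 (prior 4/9): the host has 2 equally likely choices, so probability 1/2; weight (4/9)·(1/2) = 2/9.
The weights sum to 1/3.
So P(the gold coin in box 1 | the host opened box 2) = (1/9) / (1/3) = 1/3.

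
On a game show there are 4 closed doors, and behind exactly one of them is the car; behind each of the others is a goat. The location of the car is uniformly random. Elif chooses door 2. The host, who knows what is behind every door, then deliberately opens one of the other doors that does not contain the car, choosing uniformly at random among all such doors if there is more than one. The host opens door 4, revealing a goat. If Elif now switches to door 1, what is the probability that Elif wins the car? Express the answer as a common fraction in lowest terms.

3/8

Consider each possible location of the car in turn.
If it is behind either of doors 1 and 3 (prior 1/4 each): the host has 2 equally likely choices, so probability 1/2; weight (1/4)·(1/2) = 1/8 each.
If it is behind door 2 (prior 1/4): the host has 3 equally likely choices, so probability 1/3; weight (1/4)·(1/3) = 1/12.
If it is behind door 4 (prior 1/4): the host opened door 4, so this case is ruled out; weight (1/4)·0 = 0.
The weights sum to 1/3.
So P(the car behind door 1 | the host opened door 4) = (1/8) / (1/3) = 3/8.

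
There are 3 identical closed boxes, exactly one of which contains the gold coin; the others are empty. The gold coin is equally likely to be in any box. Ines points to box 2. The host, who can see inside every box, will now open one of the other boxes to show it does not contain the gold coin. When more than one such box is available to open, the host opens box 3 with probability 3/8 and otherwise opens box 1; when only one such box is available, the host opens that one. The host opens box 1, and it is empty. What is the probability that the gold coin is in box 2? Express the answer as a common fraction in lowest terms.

Condition on the true location of the gold coin.
If it is in box 1 (prior 1/3): the host opened box 1, so this case is ruled out; weight (1/3)·0 = 0.
If it is in box 2 (prior 1/3): box 3 is available but not opened, probability 5/8; weight (1/3)·(5/8) = 5/24.
If it is in box 3 (prior 1/3): only box 1 is available, probability 1; weight (1/3)·1 = 1/3.
The weights sum to 13/24.
So P(the gold coin in box 2 | the host opened box 1) = (5/24) / (13/24) = 5/13.

5/13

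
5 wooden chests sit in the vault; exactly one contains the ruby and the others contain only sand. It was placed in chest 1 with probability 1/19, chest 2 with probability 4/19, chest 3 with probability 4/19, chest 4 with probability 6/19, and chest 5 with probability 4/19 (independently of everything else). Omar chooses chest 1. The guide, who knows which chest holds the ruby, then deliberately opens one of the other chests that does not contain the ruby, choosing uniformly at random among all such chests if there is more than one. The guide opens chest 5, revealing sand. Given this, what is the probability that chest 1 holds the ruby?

Consider each possible location of the ruby in turn.
If it is in chest 1 (prior 1/19): the guide has 4 equally likely choices, so probability 1/4; weight (1/19)·(1/4) = 1/76.
If it is in either of chests 2 and 3 (prior 4/19 each): the guide has 3 equally likely choices, so probability 1/3; weight (4/19)·(1/3) = 4/57 each.
If it is in chest 4 (prior 6/19): the guide has 3 equally likely choices, so probability 1/3; weight (6/19)·(1/3) = 2/19.
If it is in chest 5 (prior 4/19): the guide opened chest 5, so this case is ruled out; weight (4/19)·0 = 0.
The weights sum to 59/228.
So P(the ruby in chest 1 | the guide opened chest 5) = (1/76) / (59/228) = 3/59.

3/59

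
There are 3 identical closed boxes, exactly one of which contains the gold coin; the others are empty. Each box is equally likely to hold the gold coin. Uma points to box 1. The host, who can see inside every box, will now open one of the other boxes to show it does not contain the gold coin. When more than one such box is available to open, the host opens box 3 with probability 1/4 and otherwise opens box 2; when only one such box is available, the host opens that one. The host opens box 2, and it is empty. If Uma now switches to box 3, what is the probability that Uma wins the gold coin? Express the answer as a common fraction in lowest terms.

4/7

Consider each possible location of the gold coin in turn.
If it is in box 1 (prior 1/3): box 3 is available but not opened, probability 3/4; weight (1/3)·(3/4) = 1/4.
If it is in box 2 (prior 1/3): the host opened box 2, so this case is ruled out; weight (1/3)·0 = 0.
If it is in box 3 (prior 1/3): only box 2 is available, probability 1; weight (1/3)·1 = 1/3.
The weights sum to 7/12.
So P(the gold coin in box 3 | the host opened box 2) = (1/3) / (7/12) = 4/7.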